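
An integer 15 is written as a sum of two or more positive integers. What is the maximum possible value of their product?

Fill f[k] for k=2..15: at each k try every first piece i and multiply by the better of (k−i) uncut or f[k−i].
f[2] = 1×max(1,0) = 1×1 = 1
f[3] = max(1×2, 2×1) = 2
f[4] = max(1×3, 2×2, 3×1) = 4
f[5] = max(1×4, 2×3, 3×2, 4×1) = 6
f[6] = max(1×6, 2×4, 3×3, 4×2, 5×1) = 9
f[7] = max(1×9, 2×6, 3×4, 4×3, 5×2, 6×1) = 12
f[8] = max(1×12, 2×9, 3×6, …, 6×2, 7×1) = 18
f[9] = max(1×18, 2×12, 3×9, …, 7×2, 8×1) = 27
f[10] = max(1×27, 2×18, 3×12, …, 8×2, 9×1) = 36
f[11] = max(1×36, 2×27, 3×18, …, 9×2, 10×1) = 54
f[12] = max(1×54, 2×36, 3×27, …, 10×2, 11×1) = 81
f[13] = max(1×81, 2×54, 3×36, …, 11×2, 12×1) = 108
f[14] = max(1×108, 2×81, 3×54, …, 12×2, 13×1) = 162
f[15] = max(1×162, 2×108, 3×81, …, 13×2, 14×1) = 243
One optimal split: 3 + 3 + 3 + 3 + 3; product 3×3×3×3×3 = 243.

243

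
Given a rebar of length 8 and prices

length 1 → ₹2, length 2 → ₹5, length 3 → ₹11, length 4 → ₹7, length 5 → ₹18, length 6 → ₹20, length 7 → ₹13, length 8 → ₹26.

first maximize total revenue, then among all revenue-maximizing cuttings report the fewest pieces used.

Consider every possible first cut. r[k] is the best of p[i]+r[k−i] over all sellable i≤k.
r[1] = 2
r[2] = 5
r[3] = 11
r[4] = 13  (first piece 1, then r[3]=11)
r[5] = 18
r[6] = 22  (first piece 3, then r[3]=11)
r[7] = 24  (first piece 1, then r[6]=22)
r[8] = 29  (first piece 3, then r[5]=18)
Maximum revenue is ₹29.
Now minimize piece count subject to staying optimal: for each k, pieces[k] = 1 + min over i with p[i]+r[k−i]=r[k] of pieces[k−i].
pieces[5] = 1
pieces[6] = 2
pieces[7] = 3
pieces[8] = 2

2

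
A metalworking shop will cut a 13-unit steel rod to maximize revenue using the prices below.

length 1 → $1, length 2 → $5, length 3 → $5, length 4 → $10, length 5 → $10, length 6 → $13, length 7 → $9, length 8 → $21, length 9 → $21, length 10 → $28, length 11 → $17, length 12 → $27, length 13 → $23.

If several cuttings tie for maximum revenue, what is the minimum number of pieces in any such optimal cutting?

3

Let r[k] be the best obtainable value from length k. For each k, try every first piece i and keep the best of price[i] + r[k−i].
r[1] = 1
r[2] = max(1+1, 5+0) = 5
r[3] = max(1+5, 5+1, 5+0) = 6
r[4] = max(1+6, 5+5, 5+1, 10+0) = 10
r[5] = max(1+10, 5+6, 5+5, 10+1, 10+0) = 11
r[6] = max(1+11, 5+10, 5+6, 10+5, 10+1, 13+0) = 15
r[7] = max(1+15, 5+11, 5+10, …, 13+1, 9+0) = 16
r[8] = max(1+16, 5+15, 5+11, …, 9+1, 21+0) = 21
r[9] = max(1+21, 5+16, 5+15, …, 21+1, 21+0) = 22
r[10] = max(1+22, 5+21, 5+16, …, 21+1, 28+0) = 28
r[11] = max(1+28, 5+22, 5+21, …, 28+1, 17+0) = 29
r[12] = max(1+29, 5+28, 5+22, …, 17+1, 27+0) = 33
r[13] = max(1+33, 5+29, 5+28, …, 27+1, 23+0) = 34
Maximum revenue is $34.
Now minimize piece count subject to staying optimal: for each k, pieces[k] = 1 + min over i with p[i]+r[k−i]=r[k] of pieces[k−i].
pieces[10] = 1
pieces[11] = 2
pieces[12] = 2
pieces[13] = 3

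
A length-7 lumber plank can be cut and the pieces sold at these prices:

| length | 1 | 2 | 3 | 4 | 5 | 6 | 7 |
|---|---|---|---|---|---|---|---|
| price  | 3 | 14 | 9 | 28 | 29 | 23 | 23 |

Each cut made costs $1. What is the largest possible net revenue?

43

Let v[k] be the best obtainable value from length k. For each k, try every first piece i and keep the best of price[i] + v[k−i] minus the 1 cut fee when i<k.
v[1] = 3
v[2] = 14
v[3] = 16  (first piece 1, then v[2]=14)
v[4] = 28
v[5] = 30  (first piece 1, then v[4]=28)
v[6] = 41  (first piece 2, then v[4]=28)
v[7] = 43  (first piece 1, then v[6]=41)
One optimal plan: pieces 4 + 2 + 1 (2 cuts) → $45 − $2 = $43.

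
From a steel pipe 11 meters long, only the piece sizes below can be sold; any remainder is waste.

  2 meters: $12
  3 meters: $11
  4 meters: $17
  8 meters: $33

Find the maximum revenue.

Consider every possible first cut. r[k] is the best of p[i]+r[k−i] over all sellable i≤k.
r[1] = 0
r[2] = 12
r[3] = max(12+0, 11+0) = 12
r[4] = max(12+12, 11+0, 17+0) = 24
r[5] = max(12+12, 11+12, 17+0) = 24
r[6] = max(12+24, 11+12, 17+12) = 36
r[7] = max(12+24, 11+24, 17+12) = 36
r[8] = max(12+36, 11+24, 17+24, 33+0) = 48
r[9] = max(12+36, 11+36, 17+24, 33+0) = 48
r[10] = max(12+48, 11+36, 17+36, 33+12) = 60
r[11] = max(12+48, 11+48, 17+36, 33+12) = 60
One optimal cutting: pieces 2 + 2 + 2 + 2 + 2 with 1 meter of scrap → $60.

60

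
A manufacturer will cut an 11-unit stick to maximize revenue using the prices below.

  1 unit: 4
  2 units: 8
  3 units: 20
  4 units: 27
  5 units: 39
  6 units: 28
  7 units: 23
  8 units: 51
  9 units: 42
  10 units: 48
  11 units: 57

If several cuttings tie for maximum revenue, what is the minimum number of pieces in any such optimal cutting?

Build r[k] bottom-up: r[k] = max over allowed piece i of (p[i] + r[k−i]).
r[1] = 4
r[2] = max(4+4, 8+0) = 8
r[3] = max(4+8, 8+4, 20+0) = 20
r[4] = max(4+20, 8+8, 20+4, 27+0) = 27
r[5] = max(4+27, 8+20, 20+8, 27+4, 39+0) = 39
r[6] = max(4+39, 8+27, 20+20, 27+8, 39+4, 28+0) = 43
r[7] = max(4+43, 8+39, 20+27, …, 28+4, 23+0) = 47
r[8] = max(4+47, 8+43, 20+39, …, 23+4, 51+0) = 59
r[9] = max(4+59, 8+47, 20+43, …, 51+4, 42+0) = 66
r[10] = max(4+66, 8+59, 20+47, …, 42+4, 48+0) = 78
r[11] = max(4+78, 8+66, 20+59, …, 48+4, 57+0) = 82
Maximum revenue is 82.
Now minimize piece count subject to staying optimal: for each k, pieces[k] = 1 + min over i with p[i]+r[k−i]=r[k] of pieces[k−i].
pieces[8] = 2
pieces[9] = 2
pieces[10] = 2
pieces[11] = 3

3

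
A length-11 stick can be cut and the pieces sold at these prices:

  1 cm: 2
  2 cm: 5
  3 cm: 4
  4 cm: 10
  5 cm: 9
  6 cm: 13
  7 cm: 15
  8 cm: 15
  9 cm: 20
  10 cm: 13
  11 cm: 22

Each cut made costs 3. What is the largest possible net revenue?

22

Let net[k] be the best obtainable value from length k. For each k, try every first piece i and keep the best of price[i] + net[k−i] minus the 3 cut fee when i<k.
net[1] = 2
net[2] = 5
net[3] = 4  (first piece 1, then net[2]=5)
net[4] = 10
net[5] = 9  (first piece 1, then net[4]=10)
net[6] = 13
net[7] = 15
net[8] = 17  (first piece 4, then net[4]=10)
net[9] = 20
net[10] = 20  (first piece 4, then net[6]=13)
net[11] = 22  (first piece 2, then net[9]=20)
One optimal plan: pieces 9 + 2 (1 cut) → 25 − 3 = 22.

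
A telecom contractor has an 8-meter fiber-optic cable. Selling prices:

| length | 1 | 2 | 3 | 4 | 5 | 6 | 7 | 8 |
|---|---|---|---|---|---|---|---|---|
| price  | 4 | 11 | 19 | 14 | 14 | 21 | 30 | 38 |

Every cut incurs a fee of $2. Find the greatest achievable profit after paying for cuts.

Let r[k] be the best obtainable value from length k. For each k, try every first piece i and keep the best of price[i] + r[k−i] minus the 2 cut fee when i<k.
r[1] = 4
r[2] = 11
r[3] = 19
r[4] = 21  (first piece 1, then r[3]=19)
r[5] = 28  (first piece 2, then r[3]=19)
r[6] = 36  (first piece 3, then r[3]=19)
r[7] = 38  (first piece 1, then r[6]=36)
r[8] = 45  (first piece 2, then r[6]=36)
One optimal plan: pieces 3 + 3 + 2 (2 cuts) → $49 − $4 = $45.

45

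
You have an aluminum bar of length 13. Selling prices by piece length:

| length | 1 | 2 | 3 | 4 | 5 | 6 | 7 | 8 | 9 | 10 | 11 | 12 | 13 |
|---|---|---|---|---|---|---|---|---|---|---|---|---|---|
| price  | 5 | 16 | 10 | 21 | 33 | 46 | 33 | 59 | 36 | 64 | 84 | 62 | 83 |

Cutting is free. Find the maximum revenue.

Build R[k] bottom-up: R[k] = max over allowed piece i of (p[i] + R[k−i]).
R[1] = 5
R[2] = max(5+5, 16+0) = 16
R[3] = max(5+16, 16+5, 10+0) = 21
R[4] = max(5+21, 16+16, 10+5, 21+0) = 32
R[5] = max(5+32, 16+21, 10+16, 21+5, 33+0) = 37
R[6] = max(5+37, 16+32, 10+21, 21+16, 33+5, 46+0) = 48
R[7] = max(5+48, 16+37, 10+32, …, 46+5, 33+0) = 53
R[8] = max(5+53, 16+48, 10+37, …, 33+5, 59+0) = 64
R[9] = max(5+64, 16+53, 10+48, …, 59+5, 36+0) = 69
R[10] = max(5+69, 16+64, 10+53, …, 36+5, 64+0) = 80
R[11] = max(5+80, 16+69, 10+64, …, 64+5, 84+0) = 85
R[12] = max(5+85, 16+80, 10+69, …, 84+5, 62+0) = 96
R[13] = max(5+96, 16+85, 10+80, …, 62+5, 83+0) = 101
One optimal cutting: 2 + 2 + 2 + 2 + 2 + 2 + 1 → $16 + $16 + $16 + $16 + $16 + $16 + $5 = $101.

101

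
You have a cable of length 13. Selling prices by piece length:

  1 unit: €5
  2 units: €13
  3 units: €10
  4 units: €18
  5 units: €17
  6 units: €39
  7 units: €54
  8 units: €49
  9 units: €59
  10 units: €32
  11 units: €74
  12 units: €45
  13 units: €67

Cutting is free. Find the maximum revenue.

Let r[k] be the best obtainable value from length k. For each k, try every first piece i and keep the best of price[i] + r[k−i].
r[1] = 5
r[2] = 13
r[3] = 18  (first piece 1, then r[2]=13)
r[4] = 26  (first piece 2, then r[2]=13)
r[5] = 31  (first piece 1, then r[4]=26)
r[6] = 39  (first piece 2, then r[4]=26)
r[7] = 54
r[8] = 59  (first piece 1, then r[7]=54)
r[9] = 67  (first piece 2, then r[7]=54)
r[10] = 72  (first piece 1, then r[9]=67)
r[11] = 80  (first piece 2, then r[9]=67)
r[12] = 85  (first piece 1, then r[11]=80)
r[13] = 93  (first piece 2, then r[11]=80)
One optimal cutting: 7 + 2 + 2 + 2 → €54 + €13 + €13 + €13 = €93.

93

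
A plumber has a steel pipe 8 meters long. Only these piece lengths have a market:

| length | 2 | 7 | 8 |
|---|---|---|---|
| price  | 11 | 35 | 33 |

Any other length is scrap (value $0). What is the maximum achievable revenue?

44

Let best[k] be the best obtainable value from length k. For each k, try every first piece i and keep the best of price[i] + best[k−i].
best[1] = 0
best[2] = 11
best[3] = 11
best[4] = 22  (first piece 2, then best[2]=11)
best[5] = 22
best[6] = 33  (first piece 2, then best[4]=22)
best[7] = max(11+22, 35+0) = 35
best[8] = max(11+33, 35+0, 33+0) = 44
One optimal cutting: 2 + 2 + 2 + 2 → $44.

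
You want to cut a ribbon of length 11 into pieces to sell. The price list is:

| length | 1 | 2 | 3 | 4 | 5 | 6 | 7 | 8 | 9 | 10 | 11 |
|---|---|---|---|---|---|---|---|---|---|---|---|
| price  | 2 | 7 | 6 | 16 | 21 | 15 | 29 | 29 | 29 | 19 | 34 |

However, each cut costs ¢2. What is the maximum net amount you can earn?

Let v[k] be the best obtainable value from length k. For each k, try every first piece i and keep the best of price[i] + v[k−i] minus the 2 cut fee when i<k.
v[1] = 2
v[2] = 7
v[3] = 7  (first piece 1, then v[2]=7)
v[4] = 16
v[5] = 21
v[6] = 21  (first piece 1, then v[5]=21)
v[7] = 29
v[8] = 30  (first piece 4, then v[4]=16)
v[9] = 35  (first piece 4, then v[5]=21)
v[10] = 40  (first piece 5, then v[5]=21)
v[11] = 43  (first piece 4, then v[7]=29)
One optimal plan: pieces 7 + 4 (1 cut) → ¢45 − ¢2 = ¢43.

43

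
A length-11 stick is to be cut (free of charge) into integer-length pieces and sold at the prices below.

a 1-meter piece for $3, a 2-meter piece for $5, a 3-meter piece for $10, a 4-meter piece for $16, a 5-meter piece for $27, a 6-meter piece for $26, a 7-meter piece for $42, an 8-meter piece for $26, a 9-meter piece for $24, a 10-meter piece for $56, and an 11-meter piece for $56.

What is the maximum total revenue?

59

Build r[k] bottom-up: r[k] = max over allowed piece i of (p[i] + r[k−i]).
r[1] = 3
r[2] = 6  (first piece 1, then r[1]=3)
r[3] = 10
r[4] = 16
r[5] = 27
r[6] = 30  (first piece 1, then r[5]=27)
r[7] = 42
r[8] = 45  (first piece 1, then r[7]=42)
r[9] = 48  (first piece 1, then r[8]=45)
r[10] = 56
r[11] = 59  (first piece 1, then r[10]=56)
One optimal cutting: 10 + 1 → $56 + $3 = $59.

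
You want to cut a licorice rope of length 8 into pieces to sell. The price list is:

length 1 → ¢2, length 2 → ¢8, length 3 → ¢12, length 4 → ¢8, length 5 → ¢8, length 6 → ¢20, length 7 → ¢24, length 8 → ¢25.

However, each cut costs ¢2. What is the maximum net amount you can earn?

28

Let v[k] be the best obtainable value from length k. For each k, try every first piece i and keep the best of price[i] + v[k−i] minus the 2 cut fee when i<k.
v[1] = 2
v[2] = max(2+2-2, 8+0) = 8
v[3] = max(2+8-2, 8+2-2, 12+0) = 12
v[4] = max(2+12-2, 8+8-2, 12+2-2, 8+0) = 14
v[5] = max(2+14-2, 8+12-2, 12+8-2, 8+2-2, 8+0) = 18
v[6] = max(2+18-2, 8+14-2, 12+12-2, 8+8-2, 8+2-2, 20+0) = 22
v[7] = max(2+22-2, 8+18-2, 12+14-2, …, 20+2-2, 24+0) = 24
v[8] = max(2+24-2, 8+22-2, 12+18-2, …, 24+2-2, 25+0) = 28
One optimal plan: pieces 3 + 3 + 2 (2 cuts) → ¢32 − ¢4 = ¢28.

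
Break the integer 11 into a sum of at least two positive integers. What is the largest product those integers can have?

Define f[k] = max over 1≤i<k of i · max(k−i, f[k−i]); the inner max lets the remainder stay uncut if that's better.
Small cases: f[2]=1, f[3]=2, f[4]=4, f[5]=6, f[6]=9.
f[7] = max(1·9, 2·6, 3·4, 4·3, 5·2, 6·1) = 12
f[8] = max(1·12, 2·9, 3·6, …, 6·2, 7·1) = 18
f[9] = max(1·18, 2·12, 3·9, …, 7·2, 8·1) = 27
f[10] = max(1·27, 2·18, 3·12, …, 8·2, 9·1) = 36
f[11] = max(1·36, 2·27, 3·18, …, 9·2, 10·1) = 54
One optimal split: 3 + 3 + 3 + 2; product 3·3·3·2 = 54.

54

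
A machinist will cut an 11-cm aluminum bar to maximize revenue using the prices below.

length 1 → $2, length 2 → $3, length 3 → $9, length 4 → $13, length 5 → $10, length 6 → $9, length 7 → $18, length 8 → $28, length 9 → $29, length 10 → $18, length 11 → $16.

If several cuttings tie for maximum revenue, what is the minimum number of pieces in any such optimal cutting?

Let r[k] be the best obtainable value from length k. For each k, try every first piece i and keep the best of price[i] + r[k−i].
r[1] = 2
r[2] = max(2+2, 3+0) = 4
r[3] = max(2+4, 3+2, 9+0) = 9
r[4] = max(2+9, 3+4, 9+2, 13+0) = 13
r[5] = max(2+13, 3+9, 9+4, 13+2, 10+0) = 15
r[6] = max(2+15, 3+13, 9+9, 13+4, 10+2, 9+0) = 18
r[7] = max(2+18, 3+15, 9+13, …, 9+2, 18+0) = 22
r[8] = max(2+22, 3+18, 9+15, …, 18+2, 28+0) = 28
r[9] = max(2+28, 3+22, 9+18, …, 28+2, 29+0) = 30
r[10] = max(2+30, 3+28, 9+22, …, 29+2, 18+0) = 32
r[11] = max(2+32, 3+30, 9+28, …, 18+2, 16+0) = 37
Maximum revenue is $37.
Now minimize piece count subject to staying optimal: for each k, pieces[k] = 1 + min over i with p[i]+r[k−i]=r[k] of pieces[k−i].
pieces[8] = 1
pieces[9] = 2
pieces[10] = 3
pieces[11] = 2

2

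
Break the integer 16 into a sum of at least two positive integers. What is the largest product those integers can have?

324

Define P[k] = max over 1≤i<k of i · max(k−i, P[k−i]); the inner max lets the remainder stay uncut if that's better.
Small cases: P[2]=1, P[3]=2, P[4]=4, P[5]=6, P[6]=9, P[7]=12, P[8]=18.
P[9] = max(1×18, 2×12, 3×9, …, 7×2, 8×1) = 27
P[10] = max(1×27, 2×18, 3×12, …, 8×2, 9×1) = 36
P[11] = max(1×36, 2×27, 3×18, …, 9×2, 10×1) = 54
P[12] = max(1×54, 2×36, 3×27, …, 10×2, 11×1) = 81
P[13] = max(1×81, 2×54, 3×36, …, 11×2, 12×1) = 108
P[14] = max(1×108, 2×81, 3×54, …, 12×2, 13×1) = 162
P[15] = max(1×162, 2×108, 3×81, …, 13×2, 14×1) = 243
P[16] = max(1×243, 2×162, 3×108, …, 14×2, 15×1) = 324
One optimal split: 3 + 3 + 3 + 3 + 2 + 2; product 3×3×3×3×2×2 = 324.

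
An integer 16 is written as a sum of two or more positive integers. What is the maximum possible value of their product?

Let prod[k] be the best product for length k (with at least one cut). For each first piece i, the rest contributes max(k−i, prod[k−i]).
prod[2] = 1×max(1,0) = 1×1 = 1
prod[3] = 1×max(2,1) = 1×2 = 2
prod[4] = 2×max(2,1) = 2×2 = 4
prod[5] = 2×max(3,2) = 2×3 = 6
prod[6] = 3×max(3,2) = 3×3 = 9
prod[7] = 2×max(5,6) = 2×6 = 12
prod[8] = 2×max(6,9) = 2×9 = 18
prod[9] = 3×max(6,9) = 3×9 = 27
prod[10] = 2×max(8,18) = 2×18 = 36
prod[11] = 2×max(9,27) = 2×27 = 54
prod[12] = 3×max(9,27) = 3×27 = 81
prod[13] = 2×max(11,54) = 2×54 = 108
prod[14] = 2×max(12,81) = 2×81 = 162
prod[15] = 3×max(12,81) = 3×81 = 243
prod[16] = 2×max(14,162) = 2×162 = 324
One optimal split: 3 + 3 + 3 + 3 + 2 + 2; product 3×3×3×3×2×2 = 324.

324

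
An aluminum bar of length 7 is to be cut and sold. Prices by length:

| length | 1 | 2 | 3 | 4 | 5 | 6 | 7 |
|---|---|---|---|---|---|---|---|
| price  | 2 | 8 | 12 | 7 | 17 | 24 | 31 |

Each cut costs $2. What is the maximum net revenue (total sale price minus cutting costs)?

Build r[k] bottom-up: r[k] = max over allowed piece i of (p[i] + r[k−i]) − 2 per cut.
r[1] = 2
r[2] = 8
r[3] = 12
r[4] = 14  (first piece 2, then r[2]=8)
r[5] = 18  (first piece 2, then r[3]=12)
r[6] = 24
r[7] = 31
Best is to make no cuts and sell whole for $31.

31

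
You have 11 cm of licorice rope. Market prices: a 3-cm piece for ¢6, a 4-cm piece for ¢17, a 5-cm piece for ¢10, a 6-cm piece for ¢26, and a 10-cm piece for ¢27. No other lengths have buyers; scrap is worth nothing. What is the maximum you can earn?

Consider every possible first cut. f[k] is the best of p[i]+f[k−i] over all sellable i≤k.
f[1] = 0
f[2] = 0
f[3] = 6
f[4] = max(6+0, 17+0) = 17
f[5] = max(6+0, 17+0, 10+0) = 17
f[6] = max(6+6, 17+0, 10+0, 26+0) = 26
f[7] = max(6+17, 17+6, 10+0, 26+0) = 26
f[8] = max(6+17, 17+17, 10+6, 26+0) = 34
f[9] = max(6+26, 17+17, 10+17, 26+6) = 34
f[10] = max(6+26, 17+26, 10+17, 26+17, 27+0) = 43
f[11] = max(6+34, 17+26, 10+26, 26+17, 27+0) = 43
One optimal cutting: pieces 6 + 4 with 1 cm of scrap → ¢43.

43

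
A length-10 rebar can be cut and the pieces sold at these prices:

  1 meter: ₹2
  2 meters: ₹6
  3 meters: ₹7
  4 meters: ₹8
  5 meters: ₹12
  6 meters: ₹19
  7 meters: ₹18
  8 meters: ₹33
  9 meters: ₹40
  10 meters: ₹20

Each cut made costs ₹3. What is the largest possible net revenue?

Let net[k] be the best obtainable value from length k. For each k, try every first piece i and keep the best of price[i] + net[k−i] minus the 3 cut fee when i<k.
net[1] = 2
net[2] = 6
net[3] = 7
net[4] = 9  (first piece 2, then net[2]=6)
net[5] = 12
net[6] = 19
net[7] = 18  (first piece 1, then net[6]=19)
net[8] = 33
net[9] = 40
net[10] = 39  (first piece 1, then net[9]=40)
One optimal plan: pieces 9 + 1 (1 cut) → ₹42 − ₹3 = ₹39.

39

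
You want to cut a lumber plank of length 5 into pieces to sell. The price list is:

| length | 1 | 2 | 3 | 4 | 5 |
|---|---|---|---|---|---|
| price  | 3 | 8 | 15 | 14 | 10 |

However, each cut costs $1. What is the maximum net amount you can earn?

22

Build r[k] bottom-up: r[k] = max over allowed piece i of (p[i] + r[k−i]) − 1 per cut.
r[1] = 3
r[2] = max(3+3-1, 8+0) = 8
r[3] = max(3+8-1, 8+3-1, 15+0) = 15
r[4] = max(3+15-1, 8+8-1, 15+3-1, 14+0) = 17
r[5] = max(3+17-1, 8+15-1, 15+8-1, 14+3-1, 10+0) = 22
One optimal plan: pieces 3 + 2 (1 cut) → $23 − $1 = $22.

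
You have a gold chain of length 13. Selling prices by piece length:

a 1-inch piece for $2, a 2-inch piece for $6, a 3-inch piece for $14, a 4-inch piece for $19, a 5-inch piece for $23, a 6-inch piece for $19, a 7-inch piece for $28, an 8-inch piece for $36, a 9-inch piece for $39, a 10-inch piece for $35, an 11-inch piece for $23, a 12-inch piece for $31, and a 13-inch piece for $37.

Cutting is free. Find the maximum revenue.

61

Consider every possible first cut. R[k] is the best of p[i]+R[k−i] over all sellable i≤k.
R[1] = 2
R[2] = max(2+2, 6+0) = 6
R[3] = max(2+6, 6+2, 14+0) = 14
R[4] = max(2+14, 6+6, 14+2, 19+0) = 19
R[5] = max(2+19, 6+14, 14+6, 19+2, 23+0) = 23
R[6] = max(2+23, 6+19, 14+14, 19+6, 23+2, 19+0) = 28
R[7] = max(2+28, 6+23, 14+19, …, 19+2, 28+0) = 33
R[8] = max(2+33, 6+28, 14+23, …, 28+2, 36+0) = 38
R[9] = max(2+38, 6+33, 14+28, …, 36+2, 39+0) = 42
R[10] = max(2+42, 6+38, 14+33, …, 39+2, 35+0) = 47
R[11] = max(2+47, 6+42, 14+38, …, 35+2, 23+0) = 52
R[12] = max(2+52, 6+47, 14+42, …, 23+2, 31+0) = 57
R[13] = max(2+57, 6+52, 14+47, …, 31+2, 37+0) = 61
One optimal cutting: 4 + 3 + 3 + 3 → $19 + $14 + $14 + $14 = $61.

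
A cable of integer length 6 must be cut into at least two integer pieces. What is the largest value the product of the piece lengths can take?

Fill P[k] for k=2..6: at each k try every first piece i and multiply by the better of (k−i) uncut or P[k−i].
P[2] = 1×max(1,0) = 1×1 = 1
P[3] = max(1×2, 2×1) = 2
P[4] = max(1×3, 2×2, 3×1) = 4
P[5] = max(1×4, 2×3, 3×2, 4×1) = 6
P[6] = max(1×6, 2×4, 3×3, 4×2, 5×1) = 9
One optimal split: 3 + 3; product 3×3 = 9.

9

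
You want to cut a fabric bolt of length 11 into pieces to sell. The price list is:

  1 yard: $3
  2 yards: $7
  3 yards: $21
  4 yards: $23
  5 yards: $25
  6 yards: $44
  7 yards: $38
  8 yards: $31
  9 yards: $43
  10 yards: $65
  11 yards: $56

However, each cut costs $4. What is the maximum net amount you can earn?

Consider every possible first cut. r[k] is the best of p[i]+r[k−i] over all sellable i≤k, charging 4 whenever i<k.
r[1] = 3
r[2] = max(3+3-4, 7+0) = 7
r[3] = max(3+7-4, 7+3-4, 21+0) = 21
r[4] = max(3+21-4, 7+7-4, 21+3-4, 23+0) = 23
r[5] = max(3+23-4, 7+21-4, 21+7-4, 23+3-4, 25+0) = 25
r[6] = max(3+25-4, 7+23-4, 21+21-4, 23+7-4, 25+3-4, 44+0) = 44
r[7] = max(3+44-4, 7+25-4, 21+23-4, …, 44+3-4, 38+0) = 43
r[8] = max(3+43-4, 7+44-4, 21+25-4, …, 38+3-4, 31+0) = 47
r[9] = max(3+47-4, 7+43-4, 21+44-4, …, 31+3-4, 43+0) = 61
r[10] = max(3+61-4, 7+47-4, 21+43-4, …, 43+3-4, 65+0) = 65
r[11] = max(3+65-4, 7+61-4, 21+47-4, …, 65+3-4, 56+0) = 65
One optimal plan: pieces 6 + 5 (1 cut) → $69 − $4 = $65.

65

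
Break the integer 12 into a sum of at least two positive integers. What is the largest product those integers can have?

81

Fill g[k] for k=2..12: at each k try every first piece i and multiply by the better of (k−i) uncut or g[k−i].
g[2] = 1×max(1,0) = 1×1 = 1
g[3] = max(1×2, 2×1) = 2
g[4] = max(1×3, 2×2, 3×1) = 4
g[5] = max(1×4, 2×3, 3×2, 4×1) = 6
g[6] = max(1×6, 2×4, 3×3, 4×2, 5×1) = 9
g[7] = max(1×9, 2×6, 3×4, 4×3, 5×2, 6×1) = 12
g[8] = max(1×12, 2×9, 3×6, …, 6×2, 7×1) = 18
g[9] = max(1×18, 2×12, 3×9, …, 7×2, 8×1) = 27
g[10] = max(1×27, 2×18, 3×12, …, 8×2, 9×1) = 36
g[11] = max(1×36, 2×27, 3×18, …, 9×2, 10×1) = 54
g[12] = max(1×54, 2×36, 3×27, …, 10×2, 11×1) = 81
One optimal split: 3 + 3 + 3 + 3; product 3×3×3×3 = 81.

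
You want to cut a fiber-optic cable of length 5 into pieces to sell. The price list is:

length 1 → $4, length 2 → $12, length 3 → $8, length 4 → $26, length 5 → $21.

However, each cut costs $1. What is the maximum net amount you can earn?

29

Consider every possible first cut. r[k] is the best of p[i]+r[k−i] over all sellable i≤k, charging 1 whenever i<k.
r[1] = 4
r[2] = 12
r[3] = 15  (first piece 1, then r[2]=12)
r[4] = 26
r[5] = 29  (first piece 1, then r[4]=26)
One optimal plan: pieces 4 + 1 (1 cut) → $30 − $1 = $29.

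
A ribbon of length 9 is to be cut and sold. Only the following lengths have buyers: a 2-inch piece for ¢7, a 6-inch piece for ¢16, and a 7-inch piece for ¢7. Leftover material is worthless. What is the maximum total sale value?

Consider every possible first cut. best[k] is the best of p[i]+best[k−i] over all sellable i≤k.
best[1] = 0
best[2] = 7
best[3] = 7
best[4] = 14  (first piece 2, then best[2]=7)
best[5] = 14
best[6] = 21  (first piece 2, then best[4]=14)
best[7] = 21
best[8] = 28  (first piece 2, then best[6]=21)
best[9] = 28
One optimal cutting: pieces 2 + 2 + 2 + 2 with 1 inch of scrap → ¢28.

28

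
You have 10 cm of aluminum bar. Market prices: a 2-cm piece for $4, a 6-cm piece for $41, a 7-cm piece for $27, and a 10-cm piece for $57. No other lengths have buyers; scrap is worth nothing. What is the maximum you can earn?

57

Consider every possible first cut. r[k] is the best of p[i]+r[k−i] over all sellable i≤k.
r[1] = 0
r[2] = 4
r[3] = 4
r[4] = 8  (first piece 2, then r[2]=4)
r[5] = 8
r[6] = max(4+8, 41+0) = 41
r[7] = max(4+8, 41+0, 27+0) = 41
r[8] = max(4+41, 41+4, 27+0) = 45
r[9] = max(4+41, 41+4, 27+4) = 45
r[10] = max(4+45, 41+8, 27+4, 57+0) = 57
One optimal cutting: 10 → $57.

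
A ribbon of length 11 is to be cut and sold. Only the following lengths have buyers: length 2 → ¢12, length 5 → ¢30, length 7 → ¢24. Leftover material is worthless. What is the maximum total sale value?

66

Consider every possible first cut. best[k] is the best of p[i]+best[k−i] over all sellable i≤k.
best[1] = 0
best[2] = 12
best[3] = 12
best[4] = 24  (first piece 2, then best[2]=12)
best[5] = max(12+12, 30+0) = 30
best[6] = max(12+24, 30+0) = 36
best[7] = max(12+30, 30+12, 24+0) = 42
best[8] = max(12+36, 30+12, 24+0) = 48
best[9] = max(12+42, 30+24, 24+12) = 54
best[10] = max(12+48, 30+30, 24+12) = 60
best[11] = max(12+54, 30+36, 24+24) = 66
One optimal cutting: 5 + 2 + 2 + 2 → ¢66.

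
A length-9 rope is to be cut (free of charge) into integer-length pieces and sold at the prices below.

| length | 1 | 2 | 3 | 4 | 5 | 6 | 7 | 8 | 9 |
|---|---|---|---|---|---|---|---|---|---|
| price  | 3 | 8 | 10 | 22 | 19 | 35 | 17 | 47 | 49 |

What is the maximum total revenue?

Consider every possible first cut. v[k] is the best of p[i]+v[k−i] over all sellable i≤k.
v[1] = 3
v[2] = 8
v[3] = 11  (first piece 1, then v[2]=8)
v[4] = 22
v[5] = 25  (first piece 1, then v[4]=22)
v[6] = 35
v[7] = 38  (first piece 1, then v[6]=35)
v[8] = 47
v[9] = 50  (first piece 1, then v[8]=47)
One optimal cutting: 8 + 1 → €47 + €3 = €50.

50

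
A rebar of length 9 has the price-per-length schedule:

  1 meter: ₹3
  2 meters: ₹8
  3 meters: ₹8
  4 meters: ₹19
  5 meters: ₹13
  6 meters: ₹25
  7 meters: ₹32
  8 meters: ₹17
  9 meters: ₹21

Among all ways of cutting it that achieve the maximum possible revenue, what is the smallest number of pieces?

Consider every possible first cut. r[k] is the best of p[i]+r[k−i] over all sellable i≤k.
r[1] = 3
r[2] = 8
r[3] = 11  (first piece 1, then r[2]=8)
r[4] = 19
r[5] = 22  (first piece 1, then r[4]=19)
r[6] = 27  (first piece 2, then r[4]=19)
r[7] = 32
r[8] = 38  (first piece 4, then r[4]=19)
r[9] = 41  (first piece 1, then r[8]=38)
Maximum revenue is ₹41.
Now minimize piece count subject to staying optimal: for each k, pieces[k] = 1 + min over i with p[i]+r[k−i]=r[k] of pieces[k−i].
pieces[6] = 2
pieces[7] = 1
pieces[8] = 2
pieces[9] = 3

3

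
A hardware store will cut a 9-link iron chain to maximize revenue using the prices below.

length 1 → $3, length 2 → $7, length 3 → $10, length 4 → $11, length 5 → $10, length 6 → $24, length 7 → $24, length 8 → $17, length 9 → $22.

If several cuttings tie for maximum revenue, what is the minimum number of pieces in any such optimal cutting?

2

Build r[k] bottom-up: r[k] = max over allowed piece i of (p[i] + r[k−i]).
r[1] = 3
r[2] = 7
r[3] = 10  (first piece 1, then r[2]=7)
r[4] = 14  (first piece 2, then r[2]=7)
r[5] = 17  (first piece 1, then r[4]=14)
r[6] = 24
r[7] = 27  (first piece 1, then r[6]=24)
r[8] = 31  (first piece 2, then r[6]=24)
r[9] = 34  (first piece 1, then r[8]=31)
Maximum revenue is $34.
Now minimize piece count subject to staying optimal: for each k, pieces[k] = 1 + min over i with p[i]+r[k−i]=r[k] of pieces[k−i].
pieces[6] = 1
pieces[7] = 2
pieces[8] = 2
pieces[9] = 2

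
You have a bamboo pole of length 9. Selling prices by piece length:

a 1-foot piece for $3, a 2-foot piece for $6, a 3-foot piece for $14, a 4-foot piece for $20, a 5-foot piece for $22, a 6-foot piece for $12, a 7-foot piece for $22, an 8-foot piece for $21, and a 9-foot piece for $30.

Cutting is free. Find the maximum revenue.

Build r[k] bottom-up: r[k] = max over allowed piece i of (p[i] + r[k−i]).
r[1] = 3
r[2] = max(3+3, 6+0) = 6
r[3] = max(3+6, 6+3, 14+0) = 14
r[4] = max(3+14, 6+6, 14+3, 20+0) = 20
r[5] = max(3+20, 6+14, 14+6, 20+3, 22+0) = 23
r[6] = max(3+23, 6+20, 14+14, 20+6, 22+3, 12+0) = 28
r[7] = max(3+28, 6+23, 14+20, …, 12+3, 22+0) = 34
r[8] = max(3+34, 6+28, 14+23, …, 22+3, 21+0) = 40
r[9] = max(3+40, 6+34, 14+28, …, 21+3, 30+0) = 43
One optimal cutting: 4 + 4 + 1 → $20 + $20 + $3 = $43.

43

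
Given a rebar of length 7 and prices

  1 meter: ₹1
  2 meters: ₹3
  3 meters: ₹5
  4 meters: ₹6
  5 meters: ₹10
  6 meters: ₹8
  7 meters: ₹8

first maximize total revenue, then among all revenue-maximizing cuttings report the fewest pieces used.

Consider every possible first cut. r[k] is the best of p[i]+r[k−i] over all sellable i≤k.
r[1] = 1
r[2] = max(1+1, 3+0) = 3
r[3] = max(1+3, 3+1, 5+0) = 5
r[4] = max(1+5, 3+3, 5+1, 6+0) = 6
r[5] = max(1+6, 3+5, 5+3, 6+1, 10+0) = 10
r[6] = max(1+10, 3+6, 5+5, 6+3, 10+1, 8+0) = 11
r[7] = max(1+11, 3+10, 5+6, …, 8+1, 8+0) = 13
Maximum revenue is ₹13.
Now minimize piece count subject to staying optimal: for each k, pieces[k] = 1 + min over i with p[i]+r[k−i]=r[k] of pieces[k−i].
pieces[4] = 1
pieces[5] = 1
pieces[6] = 2
pieces[7] = 2

2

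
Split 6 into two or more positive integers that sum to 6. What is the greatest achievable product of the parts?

Define m[k] = max over 1≤i<k of i · max(k−i, m[k−i]); the inner max lets the remainder stay uncut if that's better.
m[2] = 1·max(1,0) = 1·1 = 1
m[3] = 1·max(2,1) = 1·2 = 2
m[4] = 2·max(2,1) = 2·2 = 4
m[5] = 2·max(3,2) = 2·3 = 6
m[6] = 3·max(3,2) = 3·3 = 9
One optimal split: 3 + 3; product 3·3 = 9.

9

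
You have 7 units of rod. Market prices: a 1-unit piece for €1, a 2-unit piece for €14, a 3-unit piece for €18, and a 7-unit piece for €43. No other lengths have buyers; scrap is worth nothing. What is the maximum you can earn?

Consider every possible first cut. best[k] is the best of p[i]+best[k−i] over all sellable i≤k.
best[1] = 1
best[2] = 14
best[3] = 18
best[4] = 28  (first piece 2, then best[2]=14)
best[5] = 32  (first piece 2, then best[3]=18)
best[6] = 42  (first piece 2, then best[4]=28)
best[7] = 46  (first piece 2, then best[5]=32)
One optimal cutting: 3 + 2 + 2 → €46.

46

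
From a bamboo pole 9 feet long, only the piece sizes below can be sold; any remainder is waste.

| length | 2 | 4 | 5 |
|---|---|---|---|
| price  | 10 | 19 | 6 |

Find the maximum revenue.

Consider every possible first cut. f[k] is the best of p[i]+f[k−i] over all sellable i≤k.
f[1] = 0
f[2] = 10
f[3] = 10
f[4] = max(10+10, 19+0) = 20
f[5] = max(10+10, 19+0, 6+0) = 20
f[6] = max(10+20, 19+10, 6+0) = 30
f[7] = max(10+20, 19+10, 6+10) = 30
f[8] = max(10+30, 19+20, 6+10) = 40
f[9] = max(10+30, 19+20, 6+20) = 40
One optimal cutting: pieces 2 + 2 + 2 + 2 with 1 foot of scrap → $40.

40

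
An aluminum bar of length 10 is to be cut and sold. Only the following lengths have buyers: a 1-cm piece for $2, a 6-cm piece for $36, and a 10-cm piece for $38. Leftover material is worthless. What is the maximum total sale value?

Build best[k] bottom-up: best[k] = max over allowed piece i of (p[i] + best[k−i]).
best[1] = 2
best[2] = 4  (first piece 1, then best[1]=2)
best[3] = 6  (first piece 1, then best[2]=4)
best[4] = 8  (first piece 1, then best[3]=6)
best[5] = 10  (first piece 1, then best[4]=8)
best[6] = max(2+10, 36+0) = 36
best[7] = max(2+36, 36+2) = 38
best[8] = max(2+38, 36+4) = 40
best[9] = max(2+40, 36+6) = 42
best[10] = max(2+42, 36+8, 38+0) = 44
One optimal cutting: 6 + 1 + 1 + 1 + 1 → $44.

44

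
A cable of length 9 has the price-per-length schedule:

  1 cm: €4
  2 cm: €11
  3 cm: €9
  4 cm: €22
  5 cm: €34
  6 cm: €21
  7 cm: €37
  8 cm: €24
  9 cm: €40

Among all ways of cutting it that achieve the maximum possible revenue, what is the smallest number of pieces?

Consider every possible first cut. r[k] is the best of p[i]+r[k−i] over all sellable i≤k.
r[1] = 4
r[2] = 11
r[3] = 15  (first piece 1, then r[2]=11)
r[4] = 22  (first piece 2, then r[2]=11)
r[5] = 34
r[6] = 38  (first piece 1, then r[5]=34)
r[7] = 45  (first piece 2, then r[5]=34)
r[8] = 49  (first piece 1, then r[7]=45)
r[9] = 56  (first piece 2, then r[7]=45)
Maximum revenue is €56.
Now minimize piece count subject to staying optimal: for each k, pieces[k] = 1 + min over i with p[i]+r[k−i]=r[k] of pieces[k−i].
pieces[6] = 2
pieces[7] = 2
pieces[8] = 3
pieces[9] = 2

2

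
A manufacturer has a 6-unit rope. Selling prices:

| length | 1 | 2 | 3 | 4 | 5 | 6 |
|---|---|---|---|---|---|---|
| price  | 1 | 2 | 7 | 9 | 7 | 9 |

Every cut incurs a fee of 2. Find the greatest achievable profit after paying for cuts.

12

Let r[k] be the best obtainable value from length k. For each k, try every first piece i and keep the best of price[i] + r[k−i] minus the 2 cut fee when i<k.
r[1] = 1
r[2] = max(1+1-2, 2+0) = 2
r[3] = max(1+2-2, 2+1-2, 7+0) = 7
r[4] = max(1+7-2, 2+2-2, 7+1-2, 9+0) = 9
r[5] = max(1+9-2, 2+7-2, 7+2-2, 9+1-2, 7+0) = 8
r[6] = max(1+8-2, 2+9-2, 7+7-2, 9+2-2, 7+1-2, 9+0) = 12
One optimal plan: pieces 3 + 3 (1 cut) → 14 − 2 = 12.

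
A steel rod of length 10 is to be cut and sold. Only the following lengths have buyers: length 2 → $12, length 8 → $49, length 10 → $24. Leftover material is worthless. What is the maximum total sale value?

Build best[k] bottom-up: best[k] = max over allowed piece i of (p[i] + best[k−i]).
best[1] = 0
best[2] = 12
best[3] = 12
best[4] = 24  (first piece 2, then best[2]=12)
best[5] = 24
best[6] = 36  (first piece 2, then best[4]=24)
best[7] = 36
best[8] = max(12+36, 49+0) = 49
best[9] = max(12+36, 49+0) = 49
best[10] = max(12+49, 49+12, 24+0) = 61
One optimal cutting: 8 + 2 → $61.

61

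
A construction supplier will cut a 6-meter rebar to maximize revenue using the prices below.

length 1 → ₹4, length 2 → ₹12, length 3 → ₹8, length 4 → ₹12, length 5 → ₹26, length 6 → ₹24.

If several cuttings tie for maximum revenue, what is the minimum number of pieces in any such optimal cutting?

Let r[k] be the best obtainable value from length k. For each k, try every first piece i and keep the best of price[i] + r[k−i].
r[1] = 4
r[2] = max(4+4, 12+0) = 12
r[3] = max(4+12, 12+4, 8+0) = 16
r[4] = max(4+16, 12+12, 8+4, 12+0) = 24
r[5] = max(4+24, 12+16, 8+12, 12+4, 26+0) = 28
r[6] = max(4+28, 12+24, 8+16, 12+12, 26+4, 24+0) = 36
Maximum revenue is ₹36.
Now minimize piece count subject to staying optimal: for each k, pieces[k] = 1 + min over i with p[i]+r[k−i]=r[k] of pieces[k−i].
pieces[3] = 2
pieces[4] = 2
pieces[5] = 3
pieces[6] = 3

3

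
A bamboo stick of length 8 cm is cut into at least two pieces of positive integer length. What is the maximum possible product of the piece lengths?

Define m[k] = max over 1≤i<k of i · max(k−i, m[k−i]); the inner max lets the remainder stay uncut if that's better.
Small cases: m[2]=1, m[3]=2.
m[4] = max(1×3, 2×2, 3×1) = 4
m[5] = max(1×4, 2×3, 3×2, 4×1) = 6
m[6] = max(1×6, 2×4, 3×3, 4×2, 5×1) = 9
m[7] = max(1×9, 2×6, 3×4, 4×3, 5×2, 6×1) = 12
m[8] = max(1×12, 2×9, 3×6, …, 6×2, 7×1) = 18
One optimal split: 3 + 3 + 2; product 3×3×2 = 18.

18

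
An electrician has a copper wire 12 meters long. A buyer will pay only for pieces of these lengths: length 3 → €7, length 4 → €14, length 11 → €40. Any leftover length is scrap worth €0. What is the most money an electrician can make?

42

Consider every possible first cut. best[k] is the best of p[i]+best[k−i] over all sellable i≤k.
best[1] = 0
best[2] = 0
best[3] = 7
best[4] = 14
best[5] = 14
best[6] = 14
best[7] = 21  (first piece 3, then best[4]=14)
best[8] = 28  (first piece 4, then best[4]=14)
best[9] = 28
best[10] = 28
best[11] = 40
best[12] = 42  (first piece 4, then best[8]=28)
One optimal cutting: 4 + 4 + 4 → €42.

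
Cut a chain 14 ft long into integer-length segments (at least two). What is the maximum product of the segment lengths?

162

Fill P[k] for k=2..14: at each k try every first piece i and multiply by the better of (k−i) uncut or P[k−i].
P[2] = 1·max(1,0) = 1·1 = 1
P[3] = max(1·2, 2·1) = 2
P[4] = max(1·3, 2·2, 3·1) = 4
P[5] = max(1·4, 2·3, 3·2, 4·1) = 6
P[6] = max(1·6, 2·4, 3·3, 4·2, 5·1) = 9
P[7] = max(1·9, 2·6, 3·4, 4·3, 5·2, 6·1) = 12
P[8] = max(1·12, 2·9, 3·6, …, 6·2, 7·1) = 18
P[9] = max(1·18, 2·12, 3·9, …, 7·2, 8·1) = 27
P[10] = max(1·27, 2·18, 3·12, …, 8·2, 9·1) = 36
P[11] = max(1·36, 2·27, 3·18, …, 9·2, 10·1) = 54
P[12] = max(1·54, 2·36, 3·27, …, 10·2, 11·1) = 81
P[13] = max(1·81, 2·54, 3·36, …, 11·2, 12·1) = 108
P[14] = max(1·108, 2·81, 3·54, …, 12·2, 13·1) = 162
One optimal split: 3 + 3 + 3 + 3 + 2; product 3·3·3·3·2 = 162.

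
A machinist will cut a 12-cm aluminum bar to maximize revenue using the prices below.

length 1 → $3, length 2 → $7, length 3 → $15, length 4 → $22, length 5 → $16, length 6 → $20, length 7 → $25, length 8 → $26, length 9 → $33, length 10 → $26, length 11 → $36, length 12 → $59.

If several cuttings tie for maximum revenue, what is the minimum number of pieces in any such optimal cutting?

3

Consider every possible first cut. r[k] is the best of p[i]+r[k−i] over all sellable i≤k.
r[1] = 3
r[2] = max(3+3, 7+0) = 7
r[3] = max(3+7, 7+3, 15+0) = 15
r[4] = max(3+15, 7+7, 15+3, 22+0) = 22
r[5] = max(3+22, 7+15, 15+7, 22+3, 16+0) = 25
r[6] = max(3+25, 7+22, 15+15, 22+7, 16+3, 20+0) = 30
r[7] = max(3+30, 7+25, 15+22, …, 20+3, 25+0) = 37
r[8] = max(3+37, 7+30, 15+25, …, 25+3, 26+0) = 44
r[9] = max(3+44, 7+37, 15+30, …, 26+3, 33+0) = 47
r[10] = max(3+47, 7+44, 15+37, …, 33+3, 26+0) = 52
r[11] = max(3+52, 7+47, 15+44, …, 26+3, 36+0) = 59
r[12] = max(3+59, 7+52, 15+47, …, 36+3, 59+0) = 66
Maximum revenue is $66.
Now minimize piece count subject to staying optimal: for each k, pieces[k] = 1 + min over i with p[i]+r[k−i]=r[k] of pieces[k−i].
pieces[9] = 3
pieces[10] = 3
pieces[11] = 3
pieces[12] = 3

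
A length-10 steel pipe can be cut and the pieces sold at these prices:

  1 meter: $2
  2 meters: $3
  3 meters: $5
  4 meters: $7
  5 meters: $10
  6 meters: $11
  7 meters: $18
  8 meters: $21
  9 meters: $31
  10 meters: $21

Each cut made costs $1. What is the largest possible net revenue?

Let v[k] be the best obtainable value from length k. For each k, try every first piece i and keep the best of price[i] + v[k−i] minus the 1 cut fee when i<k.
v[1] = 2
v[2] = max(2+2-1, 3+0) = 3
v[3] = max(2+3-1, 3+2-1, 5+0) = 5
v[4] = max(2+5-1, 3+3-1, 5+2-1, 7+0) = 7
v[5] = max(2+7-1, 3+5-1, 5+3-1, 7+2-1, 10+0) = 10
v[6] = max(2+10-1, 3+7-1, 5+5-1, 7+3-1, 10+2-1, 11+0) = 11
v[7] = max(2+11-1, 3+10-1, 5+7-1, …, 11+2-1, 18+0) = 18
v[8] = max(2+18-1, 3+11-1, 5+10-1, …, 18+2-1, 21+0) = 21
v[9] = max(2+21-1, 3+18-1, 5+11-1, …, 21+2-1, 31+0) = 31
v[10] = max(2+31-1, 3+21-1, 5+18-1, …, 31+2-1, 21+0) = 32
One optimal plan: pieces 9 + 1 (1 cut) → $33 − $1 = $32.

32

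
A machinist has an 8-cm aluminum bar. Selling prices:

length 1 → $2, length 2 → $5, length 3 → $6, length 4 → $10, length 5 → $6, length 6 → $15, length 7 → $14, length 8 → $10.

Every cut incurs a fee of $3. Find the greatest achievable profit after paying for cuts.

Let net[k] be the best obtainable value from length k. For each k, try every first piece i and keep the best of price[i] + net[k−i] minus the 3 cut fee when i<k.
net[1] = 2
net[2] = 5
net[3] = 6
net[4] = 10
net[5] = 9  (first piece 1, then net[4]=10)
net[6] = 15
net[7] = 14  (first piece 1, then net[6]=15)
net[8] = 17  (first piece 2, then net[6]=15)
One optimal plan: pieces 6 + 2 (1 cut) → $20 − $3 = $17.

17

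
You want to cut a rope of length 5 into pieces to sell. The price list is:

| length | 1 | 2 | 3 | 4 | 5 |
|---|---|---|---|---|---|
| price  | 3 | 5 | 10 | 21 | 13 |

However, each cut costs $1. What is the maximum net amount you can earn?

23

Let net[k] be the best obtainable value from length k. For each k, try every first piece i and keep the best of price[i] + net[k−i] minus the 1 cut fee when i<k.
net[1] = 3
net[2] = 5  (first piece 1, then net[1]=3)
net[3] = 10
net[4] = 21
net[5] = 23  (first piece 1, then net[4]=21)
One optimal plan: pieces 4 + 1 (1 cut) → $24 − $1 = $23.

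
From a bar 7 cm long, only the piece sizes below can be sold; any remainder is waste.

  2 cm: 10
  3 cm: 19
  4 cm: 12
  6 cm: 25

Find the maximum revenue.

39

Build best[k] bottom-up: best[k] = max over allowed piece i of (p[i] + best[k−i]).
best[1] = 0
best[2] = 10
best[3] = max(10+0, 19+0) = 19
best[4] = max(10+10, 19+0, 12+0) = 20
best[5] = max(10+19, 19+10, 12+0) = 29
best[6] = max(10+20, 19+19, 12+10, 25+0) = 38
best[7] = max(10+29, 19+20, 12+19, 25+0) = 39
One optimal cutting: 3 + 2 + 2 → 39.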